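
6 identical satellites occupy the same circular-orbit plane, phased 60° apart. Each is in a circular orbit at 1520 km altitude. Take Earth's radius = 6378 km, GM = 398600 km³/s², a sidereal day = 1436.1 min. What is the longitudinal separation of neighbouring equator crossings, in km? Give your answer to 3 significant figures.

541 km

Semi-major axis a = 6378 + 1520 = 7898 km. Period T = 2π√(a³/μ) = 2π√(7898³/398600) = 6985.3 s = 116.42 min.
Single-satellite node shift = (6985.3/86166) × 360° = 29.18°.
With 6 satellites evenly phased, successive equator crossings are 29.18/6 = 4.864° apart.
That is 4.864 × 111.3 = 541 km at the equator.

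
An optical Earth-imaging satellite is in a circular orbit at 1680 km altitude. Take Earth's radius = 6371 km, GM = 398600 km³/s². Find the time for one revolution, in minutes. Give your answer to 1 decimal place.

Semi-major axis a = 6371 + 1680 = 8051 km. Period T = 2π√(a³/μ) = 2π√(8051³/398600) = 7189.3 s = 119.82 min.

119.8 min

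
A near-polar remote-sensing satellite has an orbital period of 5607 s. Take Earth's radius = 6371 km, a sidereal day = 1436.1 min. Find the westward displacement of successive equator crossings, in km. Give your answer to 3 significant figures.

2600 km

During one orbit Earth rotates (5607.0 / 86166) × 360° = 23.43°.
At the equator that is 23.43° × (2π·6371/360) km/° = 23.43 × 111.2 = 2605 km.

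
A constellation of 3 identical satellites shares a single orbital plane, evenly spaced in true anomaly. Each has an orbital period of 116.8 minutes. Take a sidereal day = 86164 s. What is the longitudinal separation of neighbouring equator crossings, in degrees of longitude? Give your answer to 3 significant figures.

T = 116.8 min = 7008.0 s.
Single-satellite node shift = (7008.0/86164) × 360° = 29.28°.
With 3 satellites evenly phased, successive equator crossings are 29.28/3 = 9.760° apart.

9.76°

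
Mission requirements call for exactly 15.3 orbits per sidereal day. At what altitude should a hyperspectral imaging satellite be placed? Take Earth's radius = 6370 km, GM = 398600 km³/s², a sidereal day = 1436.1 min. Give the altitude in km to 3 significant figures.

Required period T = 86166 / 15.3 = 5631.8 s.
From T = 2π√(a³/μ): a = (μ T²/4π²)^(1/3) = (398600 × 5631.8² / 4π²)^(1/3) = 6842 km.
Altitude h = a − R = 6842 − 6370 = 472 km.

472 km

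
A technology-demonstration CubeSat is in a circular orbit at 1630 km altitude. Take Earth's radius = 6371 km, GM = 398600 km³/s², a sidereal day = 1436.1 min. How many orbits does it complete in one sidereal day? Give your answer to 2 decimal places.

12.10

Semi-major axis a = 6371 + 1630 = 8001 km. Period T = 2π√(a³/μ) = 2π√(8001³/398600) = 7122.4 s = 118.71 min.
Orbits per sidereal day = 86166 / 7122.4 = 12.098.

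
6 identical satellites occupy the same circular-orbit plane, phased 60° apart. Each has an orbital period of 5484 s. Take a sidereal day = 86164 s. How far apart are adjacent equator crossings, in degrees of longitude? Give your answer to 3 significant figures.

Single-satellite node shift = (5484.0/86164) × 360° = 22.91°.
With 6 satellites evenly phased, successive equator crossings are 22.91/6 = 3.819° apart.

3.82°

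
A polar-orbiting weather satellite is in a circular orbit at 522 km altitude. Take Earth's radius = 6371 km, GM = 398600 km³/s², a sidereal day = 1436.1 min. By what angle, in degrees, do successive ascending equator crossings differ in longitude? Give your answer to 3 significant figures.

23.8°

Semi-major axis a = 6371 + 522 = 6893 km. Period T = 2π√(a³/μ) = 2π√(6893³/398600) = 5695.4 s = 94.92 min.
During one orbit Earth rotates (5695.4 / 86166) × 360° = 23.80°.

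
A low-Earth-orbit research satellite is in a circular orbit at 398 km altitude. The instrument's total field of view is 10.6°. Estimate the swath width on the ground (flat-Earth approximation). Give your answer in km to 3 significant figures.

Half-angle = 10.6°/2 = 5.3°.
Swath width ≈ 2h·tan(θ/2) = 2 × 398 × tan(5.3°) = 73.8 km.

73.8 km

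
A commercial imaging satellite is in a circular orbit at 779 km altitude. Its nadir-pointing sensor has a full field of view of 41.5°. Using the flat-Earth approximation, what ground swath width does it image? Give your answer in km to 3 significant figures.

590 km

Half-angle = 41.5°/2 = 20.75°.
Swath width ≈ 2h·tan(θ/2) = 2 × 779 × tan(20.75°) = 590.3 km.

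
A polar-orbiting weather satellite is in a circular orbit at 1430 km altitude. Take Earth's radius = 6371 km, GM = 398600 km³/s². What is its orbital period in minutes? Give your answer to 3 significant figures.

114 min

Semi-major axis a = 6371 + 1430 = 7801 km. Period T = 2π√(a³/μ) = 2π√(7801³/398600) = 6857.0 s = 114.28 min.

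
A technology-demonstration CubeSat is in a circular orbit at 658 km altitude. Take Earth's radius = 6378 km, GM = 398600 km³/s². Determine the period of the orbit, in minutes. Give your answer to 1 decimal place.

97.9 min

Semi-major axis a = 6378 + 658 = 7036 km. Period T = 2π√(a³/μ) = 2π√(7036³/398600) = 5873.5 s = 97.89 min.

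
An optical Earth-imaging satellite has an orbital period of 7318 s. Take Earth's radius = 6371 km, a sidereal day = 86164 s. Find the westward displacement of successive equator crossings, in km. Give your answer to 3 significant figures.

During one orbit Earth rotates (7318.0 / 86164) × 360° = 30.58°.
At the equator that is 30.58° × (2π·6371/360) km/° = 30.58 × 111.2 = 3400 km.

3400 km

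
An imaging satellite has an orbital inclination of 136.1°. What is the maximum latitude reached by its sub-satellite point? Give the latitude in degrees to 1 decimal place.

Retrograde orbit: the ground track reaches ±(180° − i) = ±(180 − 136.1) = ±43.9°.

43.9°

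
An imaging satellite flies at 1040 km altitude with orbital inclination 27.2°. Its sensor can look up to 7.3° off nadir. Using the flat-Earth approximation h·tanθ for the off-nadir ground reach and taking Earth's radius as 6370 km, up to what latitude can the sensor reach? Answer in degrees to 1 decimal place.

28.4°

For a prograde orbit the ground track reaches latitude ±i = ±27.2°.
Sensor half-swath on the ground ≈ 1040·tan(7.3°) = 133 km = 1.20° of latitude.
Maximum observable latitude ≈ 27.2 + 1.20 = 28.4°.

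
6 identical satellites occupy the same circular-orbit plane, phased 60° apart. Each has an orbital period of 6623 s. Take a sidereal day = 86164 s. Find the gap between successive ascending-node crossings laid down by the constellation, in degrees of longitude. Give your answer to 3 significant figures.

Single-satellite node shift = (6623.0/86164) × 360° = 27.67°.
With 6 satellites evenly phased, successive equator crossings are 27.67/6 = 4.612° apart.

4.61°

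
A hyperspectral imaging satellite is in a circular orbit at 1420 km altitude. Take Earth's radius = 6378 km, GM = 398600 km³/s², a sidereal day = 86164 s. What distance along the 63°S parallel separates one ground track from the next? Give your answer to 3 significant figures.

Semi-major axis a = 6378 + 1420 = 7798 km. Period T = 2π√(a³/μ) = 2π√(7798³/398600) = 6853.1 s = 114.22 min.
Node shift per orbit = (6853.1/86164) × 360° = 28.63°.
Equatorial spacing = 28.63 × 111.3 km/° = 3187 km.
At 63° latitude, spacing = 3187 × cos(63°) = 1447 km.

1450 km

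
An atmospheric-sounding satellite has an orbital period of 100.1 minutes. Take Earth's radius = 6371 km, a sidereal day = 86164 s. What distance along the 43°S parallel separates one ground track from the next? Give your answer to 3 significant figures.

2040 km

T = 100.1 min = 6006.0 s.
Node shift per orbit = (6006.0/86164) × 360° = 25.09°.
Equatorial spacing = 25.09 × 111.2 km/° = 2790 km.
At 43° latitude, spacing = 2790 × cos(43°) = 2041 km.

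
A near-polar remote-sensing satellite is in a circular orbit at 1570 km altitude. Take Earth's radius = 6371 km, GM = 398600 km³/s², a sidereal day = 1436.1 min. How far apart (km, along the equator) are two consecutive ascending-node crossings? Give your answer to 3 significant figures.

3270 km

Semi-major axis a = 6371 + 1570 = 7941 km. Period T = 2π√(a³/μ) = 2π√(7941³/398600) = 7042.5 s = 117.37 min.
During one orbit Earth rotates (7042.5 / 86166) × 360° = 29.42°.
At the equator that is 29.42° × (2π·6371/360) km/° = 29.42 × 111.2 = 3272 km.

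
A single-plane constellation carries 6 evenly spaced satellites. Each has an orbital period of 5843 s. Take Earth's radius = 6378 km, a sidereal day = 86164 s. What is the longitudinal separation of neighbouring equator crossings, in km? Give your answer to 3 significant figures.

Single-satellite node shift = (5843.0/86164) × 360° = 24.41°.
With 6 satellites evenly phased, successive equator crossings are 24.41/6 = 4.069° apart.
That is 4.069 × 111.3 = 453 km at the equator.

453 km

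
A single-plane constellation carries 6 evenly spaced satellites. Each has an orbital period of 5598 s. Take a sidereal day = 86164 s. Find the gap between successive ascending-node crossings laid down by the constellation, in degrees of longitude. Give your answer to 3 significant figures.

Single-satellite node shift = (5598.0/86164) × 360° = 23.39°.
With 6 satellites evenly phased, successive equator crossings are 23.39/6 = 3.898° apart.

3.90°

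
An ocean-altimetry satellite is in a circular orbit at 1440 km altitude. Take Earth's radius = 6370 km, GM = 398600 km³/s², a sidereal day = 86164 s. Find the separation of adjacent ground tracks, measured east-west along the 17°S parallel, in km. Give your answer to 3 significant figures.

3050 km

Semi-major axis a = 6370 + 1440 = 7810 km. Period T = 2π√(a³/μ) = 2π√(7810³/398600) = 6868.9 s = 114.48 min.
Node shift per orbit = (6868.9/86164) × 360° = 28.70°.
Equatorial spacing = 28.70 × 111.2 km/° = 3191 km.
At 17° latitude, spacing = 3191 × cos(17°) = 3051 km.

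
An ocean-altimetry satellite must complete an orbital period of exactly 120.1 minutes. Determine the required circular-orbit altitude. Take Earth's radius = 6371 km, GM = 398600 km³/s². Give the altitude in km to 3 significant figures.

T = 120.1 min = 7206.0 s.
From T = 2π√(a³/μ): a = (μ T²/4π²)^(1/3) = (398600 × 7206.0² / 4π²)^(1/3) = 8063 km.
Altitude h = a − R = 8063 − 6371 = 1692 km.

1690 km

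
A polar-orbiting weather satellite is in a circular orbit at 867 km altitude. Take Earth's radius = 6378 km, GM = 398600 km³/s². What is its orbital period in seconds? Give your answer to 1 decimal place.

6137.2 seconds

Semi-major axis a = 6378 + 867 = 7245 km. Period T = 2π√(a³/μ) = 2π√(7245³/398600) = 6137.2 s = 102.29 min.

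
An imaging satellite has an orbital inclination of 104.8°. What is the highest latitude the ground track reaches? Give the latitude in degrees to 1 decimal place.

Retrograde orbit: the ground track reaches ±(180° − i) = ±(180 − 104.8) = ±75.2°.

75.2°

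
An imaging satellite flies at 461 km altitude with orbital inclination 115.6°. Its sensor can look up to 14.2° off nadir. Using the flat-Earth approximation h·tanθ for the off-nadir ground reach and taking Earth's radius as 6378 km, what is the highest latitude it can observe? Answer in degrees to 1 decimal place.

Retrograde orbit: the ground track reaches ±(180° − i) = ±(180 − 115.6) = ±64.4°.
Sensor half-swath on the ground ≈ 461·tan(14.2°) = 117 km = 1.05° of latitude.
Maximum observable latitude ≈ 64.4 + 1.05 = 65.4°.

65.4°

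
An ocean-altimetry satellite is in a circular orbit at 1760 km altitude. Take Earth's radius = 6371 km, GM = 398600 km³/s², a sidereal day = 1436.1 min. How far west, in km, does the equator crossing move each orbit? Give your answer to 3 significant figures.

3390 km

Semi-major axis a = 6371 + 1760 = 8131 km. Period T = 2π√(a³/μ) = 2π√(8131³/398600) = 7296.7 s = 121.61 min.
During one orbit Earth rotates (7296.7 / 86166) × 360° = 30.49°.
At the equator that is 30.49° × (2π·6371/360) km/° = 30.49 × 111.2 = 3390 km.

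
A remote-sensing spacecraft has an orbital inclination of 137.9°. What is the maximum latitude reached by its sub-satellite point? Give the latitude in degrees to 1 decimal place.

Retrograde orbit: the ground track reaches ±(180° − i) = ±(180 − 137.9) = ±42.1°.

42.1°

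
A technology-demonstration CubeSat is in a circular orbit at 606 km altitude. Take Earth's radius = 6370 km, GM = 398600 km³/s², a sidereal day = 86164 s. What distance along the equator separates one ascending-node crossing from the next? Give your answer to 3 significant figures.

Semi-major axis a = 6370 + 606 = 6976 km. Period T = 2π√(a³/μ) = 2π√(6976³/398600) = 5798.6 s = 96.64 min.
During one orbit Earth rotates (5798.6 / 86164) × 360° = 24.23°.
At the equator that is 24.23° × (2π·6370/360) km/° = 24.23 × 111.2 = 2693 km.

2690 km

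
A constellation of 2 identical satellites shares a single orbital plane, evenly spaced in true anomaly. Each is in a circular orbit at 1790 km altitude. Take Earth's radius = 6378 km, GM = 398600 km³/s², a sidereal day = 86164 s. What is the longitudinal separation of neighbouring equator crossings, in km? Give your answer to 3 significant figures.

1710 km

Semi-major axis a = 6378 + 1790 = 8168 km. Period T = 2π√(a³/μ) = 2π√(8168³/398600) = 7346.6 s = 122.44 min.
Single-satellite node shift = (7346.6/86164) × 360° = 30.69°.
With 2 satellites evenly phased, successive equator crossings are 30.69/2 = 15.347° apart.
That is 15.347 × 111.3 = 1708 km at the equator.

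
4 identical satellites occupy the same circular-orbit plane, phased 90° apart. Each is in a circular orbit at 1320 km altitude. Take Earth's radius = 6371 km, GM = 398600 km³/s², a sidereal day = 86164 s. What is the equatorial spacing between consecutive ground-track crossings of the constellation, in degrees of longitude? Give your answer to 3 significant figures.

7.01°

Semi-major axis a = 6371 + 1320 = 7691 km. Period T = 2π√(a³/μ) = 2π√(7691³/398600) = 6712.5 s = 111.88 min.
Single-satellite node shift = (6712.5/86164) × 360° = 28.05°.
With 4 satellites evenly phased, successive equator crossings are 28.05/4 = 7.011° apart.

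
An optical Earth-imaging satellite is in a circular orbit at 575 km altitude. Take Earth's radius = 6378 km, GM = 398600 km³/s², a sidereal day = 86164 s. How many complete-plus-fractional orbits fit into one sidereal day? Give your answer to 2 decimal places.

Semi-major axis a = 6378 + 575 = 6953 km. Period T = 2π√(a³/μ) = 2π√(6953³/398600) = 5769.9 s = 96.17 min.
Orbits per sidereal day = 86164 / 5769.9 = 14.933.

14.93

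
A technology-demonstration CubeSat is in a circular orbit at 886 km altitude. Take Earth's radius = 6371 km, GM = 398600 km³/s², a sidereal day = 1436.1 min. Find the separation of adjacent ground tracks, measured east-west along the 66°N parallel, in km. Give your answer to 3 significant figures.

1160 km

Semi-major axis a = 6371 + 886 = 7257 km. Period T = 2π√(a³/μ) = 2π√(7257³/398600) = 6152.4 s = 102.54 min.
Node shift per orbit = (6152.4/86166) × 360° = 25.70°.
Equatorial spacing = 25.70 × 111.2 km/° = 2858 km.
At 66° latitude, spacing = 2858 × cos(66°) = 1163 km.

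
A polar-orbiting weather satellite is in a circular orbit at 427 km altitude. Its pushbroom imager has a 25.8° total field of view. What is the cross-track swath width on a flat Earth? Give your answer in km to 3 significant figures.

196 km

Half-angle = 25.8°/2 = 12.9°.
Swath width ≈ 2h·tan(θ/2) = 2 × 427 × tan(12.9°) = 195.6 km.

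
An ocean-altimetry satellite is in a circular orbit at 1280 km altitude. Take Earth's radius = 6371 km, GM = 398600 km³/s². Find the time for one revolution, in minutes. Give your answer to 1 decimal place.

Semi-major axis a = 6371 + 1280 = 7651 km. Period T = 2π√(a³/μ) = 2π√(7651³/398600) = 6660.2 s = 111.00 min.

111.0 min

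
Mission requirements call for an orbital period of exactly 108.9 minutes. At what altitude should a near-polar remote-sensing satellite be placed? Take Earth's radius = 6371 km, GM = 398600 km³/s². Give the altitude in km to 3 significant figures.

1180 km

T = 108.9 min = 6534.0 s.
From T = 2π√(a³/μ): a = (μ T²/4π²)^(1/3) = (398600 × 6534.0² / 4π²)^(1/3) = 7554 km.
Altitude h = a − R = 7554 − 6371 = 1183 km.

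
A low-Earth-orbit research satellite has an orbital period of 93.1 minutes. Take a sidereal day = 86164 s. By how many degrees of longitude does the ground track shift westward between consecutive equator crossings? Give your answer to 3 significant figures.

23.3°

T = 93.1 min = 5586.0 s.
During one orbit Earth rotates (5586.0 / 86164) × 360° = 23.34°.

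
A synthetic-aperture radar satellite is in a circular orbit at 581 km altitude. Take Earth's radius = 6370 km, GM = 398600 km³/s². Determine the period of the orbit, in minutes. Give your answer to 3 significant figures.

Semi-major axis a = 6370 + 581 = 6951 km. Period T = 2π√(a³/μ) = 2π√(6951³/398600) = 5767.4 s = 96.12 min.

96.1 min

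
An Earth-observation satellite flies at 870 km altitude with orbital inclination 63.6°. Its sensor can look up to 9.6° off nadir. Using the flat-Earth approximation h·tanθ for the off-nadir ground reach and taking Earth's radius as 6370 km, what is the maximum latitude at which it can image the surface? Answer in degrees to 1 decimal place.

64.9°

For a prograde orbit the ground track reaches latitude ±i = ±63.6°.
Sensor half-swath on the ground ≈ 870·tan(9.6°) = 147 km = 1.32° of latitude.
Maximum observable latitude ≈ 63.6 + 1.32 = 64.9°.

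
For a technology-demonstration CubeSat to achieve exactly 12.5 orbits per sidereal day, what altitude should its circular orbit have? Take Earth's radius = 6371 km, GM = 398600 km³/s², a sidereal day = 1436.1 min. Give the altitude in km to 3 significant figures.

Required period T = 86166 / 12.5 = 6893.3 s.
From T = 2π√(a³/μ): a = (μ T²/4π²)^(1/3) = (398600 × 6893.3² / 4π²)^(1/3) = 7828 km.
Altitude h = a − R = 7828 − 6371 = 1457 km.

1460 km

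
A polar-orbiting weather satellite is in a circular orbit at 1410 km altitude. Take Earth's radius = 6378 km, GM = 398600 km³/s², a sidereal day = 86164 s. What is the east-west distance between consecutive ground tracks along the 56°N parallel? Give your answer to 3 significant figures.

Semi-major axis a = 6378 + 1410 = 7788 km. Period T = 2π√(a³/μ) = 2π√(7788³/398600) = 6839.9 s = 114.00 min.
Node shift per orbit = (6839.9/86164) × 360° = 28.58°.
Equatorial spacing = 28.58 × 111.3 km/° = 3181 km.
At 56° latitude, spacing = 3181 × cos(56°) = 1779 km.

1780 km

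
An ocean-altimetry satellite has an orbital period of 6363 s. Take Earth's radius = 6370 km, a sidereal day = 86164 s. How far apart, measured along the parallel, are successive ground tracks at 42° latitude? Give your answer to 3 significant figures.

2200 km

Node shift per orbit = (6363.0/86164) × 360° = 26.59°.
Equatorial spacing = 26.59 × 111.2 km/° = 2956 km.
At 42° latitude, spacing = 2956 × cos(42°) = 2196 km.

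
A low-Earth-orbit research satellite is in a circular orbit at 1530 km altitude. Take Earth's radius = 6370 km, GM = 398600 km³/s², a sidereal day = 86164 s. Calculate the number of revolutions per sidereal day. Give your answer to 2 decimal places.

Semi-major axis a = 6370 + 1530 = 7900 km. Period T = 2π√(a³/μ) = 2π√(7900³/398600) = 6988.0 s = 116.47 min.
Orbits per sidereal day = 86164 / 6988.0 = 12.330.

12.33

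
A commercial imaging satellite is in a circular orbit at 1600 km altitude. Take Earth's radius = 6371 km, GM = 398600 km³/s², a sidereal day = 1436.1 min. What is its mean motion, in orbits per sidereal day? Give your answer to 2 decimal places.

Semi-major axis a = 6371 + 1600 = 7971 km. Period T = 2π√(a³/μ) = 2π√(7971³/398600) = 7082.4 s = 118.04 min.
Orbits per sidereal day = 86166 / 7082.4 = 12.166.

12.17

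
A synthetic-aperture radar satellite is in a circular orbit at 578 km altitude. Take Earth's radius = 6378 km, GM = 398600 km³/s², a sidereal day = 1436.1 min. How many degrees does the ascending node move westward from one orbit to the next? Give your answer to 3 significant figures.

Semi-major axis a = 6378 + 578 = 6956 km. Period T = 2π√(a³/μ) = 2π√(6956³/398600) = 5773.7 s = 96.23 min.
During one orbit Earth rotates (5773.7 / 86166) × 360° = 24.12°.

24.1°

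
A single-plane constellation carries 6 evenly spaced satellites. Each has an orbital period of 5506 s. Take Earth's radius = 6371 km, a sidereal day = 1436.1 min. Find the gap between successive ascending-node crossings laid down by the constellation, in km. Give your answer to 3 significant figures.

426 km

Single-satellite node shift = (5506.0/86166) × 360° = 23.00°.
With 6 satellites evenly phased, successive equator crossings are 23.00/6 = 3.834° apart.
That is 3.834 × 111.2 = 426 km at the equator.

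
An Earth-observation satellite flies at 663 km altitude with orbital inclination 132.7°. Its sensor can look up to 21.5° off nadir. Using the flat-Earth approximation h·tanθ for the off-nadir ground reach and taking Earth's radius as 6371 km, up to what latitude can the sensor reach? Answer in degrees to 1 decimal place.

49.6°

Retrograde orbit: the ground track reaches ±(180° − i) = ±(180 − 132.7) = ±47.3°.
Sensor half-swath on the ground ≈ 663·tan(21.5°) = 261 km = 2.35° of latitude.
Maximum observable latitude ≈ 47.3 + 2.35 = 49.6°.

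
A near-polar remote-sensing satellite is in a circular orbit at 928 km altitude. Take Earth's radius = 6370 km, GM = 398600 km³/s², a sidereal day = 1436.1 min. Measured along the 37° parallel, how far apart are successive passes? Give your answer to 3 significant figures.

2300 km

Semi-major axis a = 6370 + 928 = 7298 km. Period T = 2π√(a³/μ) = 2π√(7298³/398600) = 6204.6 s = 103.41 min.
Node shift per orbit = (6204.6/86166) × 360° = 25.92°.
Equatorial spacing = 25.92 × 111.2 km/° = 2882 km.
At 37° latitude, spacing = 2882 × cos(37°) = 2302 km.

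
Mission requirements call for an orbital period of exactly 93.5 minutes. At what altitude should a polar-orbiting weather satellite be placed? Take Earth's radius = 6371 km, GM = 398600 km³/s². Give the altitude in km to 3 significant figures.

453 km

T = 93.5 min = 5610.0 s.
From T = 2π√(a³/μ): a = (μ T²/4π²)^(1/3) = (398600 × 5610.0² / 4π²)^(1/3) = 6824 km.
Altitude h = a − R = 6824 − 6371 = 453 km.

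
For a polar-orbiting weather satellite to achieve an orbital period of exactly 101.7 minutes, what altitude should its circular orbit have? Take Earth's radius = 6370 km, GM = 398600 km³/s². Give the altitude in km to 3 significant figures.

847 km

T = 101.7 min = 6102.0 s.
From T = 2π√(a³/μ): a = (μ T²/4π²)^(1/3) = (398600 × 6102.0² / 4π²)^(1/3) = 7217 km.
Altitude h = a − R = 7217 − 6370 = 847 km.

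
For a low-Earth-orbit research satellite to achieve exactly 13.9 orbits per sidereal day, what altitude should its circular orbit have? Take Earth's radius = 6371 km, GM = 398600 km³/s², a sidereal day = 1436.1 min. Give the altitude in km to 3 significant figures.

Required period T = 86166 / 13.9 = 6199.0 s.
From T = 2π√(a³/μ): a = (μ T²/4π²)^(1/3) = (398600 × 6199.0² / 4π²)^(1/3) = 7294 km.
Altitude h = a − R = 7294 − 6371 = 923 km.

923 km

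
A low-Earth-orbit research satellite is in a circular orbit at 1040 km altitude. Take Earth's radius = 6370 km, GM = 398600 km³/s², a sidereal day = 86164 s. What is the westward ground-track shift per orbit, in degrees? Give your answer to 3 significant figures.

Semi-major axis a = 6370 + 1040 = 7410 km. Period T = 2π√(a³/μ) = 2π√(7410³/398600) = 6348.0 s = 105.80 min.
During one orbit Earth rotates (6348.0 / 86164) × 360° = 26.52°.

26.5°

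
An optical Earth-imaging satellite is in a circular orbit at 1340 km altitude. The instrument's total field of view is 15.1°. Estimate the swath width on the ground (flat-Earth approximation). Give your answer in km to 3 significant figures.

355 km

Half-angle = 15.1°/2 = 7.55°.
Swath width ≈ 2h·tan(θ/2) = 2 × 1340 × tan(7.55°) = 355.2 km.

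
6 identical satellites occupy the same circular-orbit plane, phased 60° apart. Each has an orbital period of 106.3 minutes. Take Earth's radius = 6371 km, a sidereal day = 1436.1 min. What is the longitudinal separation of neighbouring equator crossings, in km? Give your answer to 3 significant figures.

494 km

T = 106.3 min = 6378.0 s.
Single-satellite node shift = (6378.0/86166) × 360° = 26.65°.
With 6 satellites evenly phased, successive equator crossings are 26.65/6 = 4.441° apart.
That is 4.441 × 111.2 = 494 km at the equator.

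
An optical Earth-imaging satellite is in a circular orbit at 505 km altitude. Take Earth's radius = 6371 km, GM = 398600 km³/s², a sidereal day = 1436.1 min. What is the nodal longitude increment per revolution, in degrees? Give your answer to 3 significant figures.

Semi-major axis a = 6371 + 505 = 6876 km. Period T = 2π√(a³/μ) = 2π√(6876³/398600) = 5674.3 s = 94.57 min.
During one orbit Earth rotates (5674.3 / 86166) × 360° = 23.71°.

23.7°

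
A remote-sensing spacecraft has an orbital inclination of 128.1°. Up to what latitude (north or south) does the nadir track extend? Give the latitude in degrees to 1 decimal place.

51.9°

Retrograde orbit: the ground track reaches ±(180° − i) = ±(180 − 128.1) = ±51.9°.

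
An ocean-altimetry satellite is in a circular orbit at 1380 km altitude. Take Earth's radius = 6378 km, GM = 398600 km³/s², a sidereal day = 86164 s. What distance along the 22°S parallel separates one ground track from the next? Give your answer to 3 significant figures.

Semi-major axis a = 6378 + 1380 = 7758 km. Period T = 2π√(a³/μ) = 2π√(7758³/398600) = 6800.4 s = 113.34 min.
Node shift per orbit = (6800.4/86164) × 360° = 28.41°.
Equatorial spacing = 28.41 × 111.3 km/° = 3163 km.
At 22° latitude, spacing = 3163 × cos(22°) = 2933 km.

2930 km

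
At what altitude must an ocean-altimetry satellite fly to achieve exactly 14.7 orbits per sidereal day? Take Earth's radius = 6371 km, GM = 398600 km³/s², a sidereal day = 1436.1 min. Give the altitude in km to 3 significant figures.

655 km

Required period T = 86166 / 14.7 = 5861.6 s.
From T = 2π√(a³/μ): a = (μ T²/4π²)^(1/3) = (398600 × 5861.6² / 4π²)^(1/3) = 7026 km.
Altitude h = a − R = 7026 − 6371 = 655 km.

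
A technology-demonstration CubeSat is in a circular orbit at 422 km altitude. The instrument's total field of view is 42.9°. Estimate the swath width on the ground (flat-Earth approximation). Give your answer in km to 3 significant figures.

332 km

Half-angle = 42.9°/2 = 21.45°.
Swath width ≈ 2h·tan(θ/2) = 2 × 422 × tan(21.45°) = 331.6 km.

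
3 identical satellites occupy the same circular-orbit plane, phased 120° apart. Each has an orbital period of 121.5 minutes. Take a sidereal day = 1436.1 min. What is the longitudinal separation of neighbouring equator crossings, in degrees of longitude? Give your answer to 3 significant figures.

10.2°

T = 121.5 min = 7290.0 s.
Single-satellite node shift = (7290.0/86166) × 360° = 30.46°.
With 3 satellites evenly phased, successive equator crossings are 30.46/3 = 10.152° apart.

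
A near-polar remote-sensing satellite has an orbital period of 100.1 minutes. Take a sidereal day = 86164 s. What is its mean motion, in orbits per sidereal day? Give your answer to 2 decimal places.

14.35

T = 100.1 min = 6006.0 s.
Orbits per sidereal day = 86164 / 6006.0 = 14.346.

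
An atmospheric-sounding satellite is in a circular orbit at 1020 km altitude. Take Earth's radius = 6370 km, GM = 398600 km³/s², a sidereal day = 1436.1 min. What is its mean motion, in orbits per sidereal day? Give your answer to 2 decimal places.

Semi-major axis a = 6370 + 1020 = 7390 km. Period T = 2π√(a³/μ) = 2π√(7390³/398600) = 6322.3 s = 105.37 min.
Orbits per sidereal day = 86166 / 6322.3 = 13.629.

13.63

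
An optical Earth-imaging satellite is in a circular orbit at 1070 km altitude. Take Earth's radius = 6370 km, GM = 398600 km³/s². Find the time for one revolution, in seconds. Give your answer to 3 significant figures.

6390 seconds

Semi-major axis a = 6370 + 1070 = 7440 km. Period T = 2π√(a³/μ) = 2π√(7440³/398600) = 6386.6 s = 106.44 min.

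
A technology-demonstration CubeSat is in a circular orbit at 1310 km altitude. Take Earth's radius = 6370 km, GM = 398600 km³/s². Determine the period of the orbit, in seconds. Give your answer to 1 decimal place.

6698.1 seconds

Semi-major axis a = 6370 + 1310 = 7680 km. Period T = 2π√(a³/μ) = 2π√(7680³/398600) = 6698.1 s = 111.64 min.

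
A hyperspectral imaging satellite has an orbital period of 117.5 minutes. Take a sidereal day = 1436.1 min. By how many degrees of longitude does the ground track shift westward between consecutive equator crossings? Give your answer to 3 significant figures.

T = 117.5 min = 7050.0 s.
During one orbit Earth rotates (7050.0 / 86166) × 360° = 29.45°.

29.5°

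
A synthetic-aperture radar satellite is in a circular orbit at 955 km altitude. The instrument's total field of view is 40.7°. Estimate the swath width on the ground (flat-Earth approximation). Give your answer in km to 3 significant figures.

708 km

Half-angle = 40.7°/2 = 20.35°.
Swath width ≈ 2h·tan(θ/2) = 2 × 955 × tan(20.35°) = 708.4 km.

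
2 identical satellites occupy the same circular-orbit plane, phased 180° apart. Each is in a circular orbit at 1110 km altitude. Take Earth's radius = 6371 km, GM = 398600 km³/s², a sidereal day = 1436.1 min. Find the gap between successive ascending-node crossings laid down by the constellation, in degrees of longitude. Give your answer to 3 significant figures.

Semi-major axis a = 6371 + 1110 = 7481 km. Period T = 2π√(a³/μ) = 2π√(7481³/398600) = 6439.5 s = 107.32 min.
Single-satellite node shift = (6439.5/86166) × 360° = 26.90°.
With 2 satellites evenly phased, successive equator crossings are 26.90/2 = 13.452° apart.

13.5°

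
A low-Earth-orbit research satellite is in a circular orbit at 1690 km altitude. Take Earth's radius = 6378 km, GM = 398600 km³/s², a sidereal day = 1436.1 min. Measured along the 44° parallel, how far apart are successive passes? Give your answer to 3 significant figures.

Semi-major axis a = 6378 + 1690 = 8068 km. Period T = 2π√(a³/μ) = 2π√(8068³/398600) = 7212.1 s = 120.20 min.
Node shift per orbit = (7212.1/86166) × 360° = 30.13°.
Equatorial spacing = 30.13 × 111.3 km/° = 3354 km.
At 44° latitude, spacing = 3354 × cos(44°) = 2413 km.

2410 km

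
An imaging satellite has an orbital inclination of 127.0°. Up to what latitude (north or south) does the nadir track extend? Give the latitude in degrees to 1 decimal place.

53.0°

Retrograde orbit: the ground track reaches ±(180° − i) = ±(180 − 127.0) = ±53.0°.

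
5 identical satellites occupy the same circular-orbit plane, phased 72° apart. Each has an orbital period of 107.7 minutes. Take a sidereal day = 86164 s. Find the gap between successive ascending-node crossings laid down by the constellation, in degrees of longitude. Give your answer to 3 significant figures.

5.40°

T = 107.7 min = 6462.0 s.
Single-satellite node shift = (6462.0/86164) × 360° = 27.00°.
With 5 satellites evenly phased, successive equator crossings are 27.00/5 = 5.400° apart.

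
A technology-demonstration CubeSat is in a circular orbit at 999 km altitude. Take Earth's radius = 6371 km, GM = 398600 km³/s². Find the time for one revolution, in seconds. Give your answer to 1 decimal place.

6296.7 seconds

Semi-major axis a = 6371 + 999 = 7370 km. Period T = 2π√(a³/μ) = 2π√(7370³/398600) = 6296.7 s = 104.94 min.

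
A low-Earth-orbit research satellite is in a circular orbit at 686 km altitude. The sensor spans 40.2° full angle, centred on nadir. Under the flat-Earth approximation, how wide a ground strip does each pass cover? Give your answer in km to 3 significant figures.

502 km

Half-angle = 40.2°/2 = 20.1°.
Swath width ≈ 2h·tan(θ/2) = 2 × 686 × tan(20.1°) = 502.1 km.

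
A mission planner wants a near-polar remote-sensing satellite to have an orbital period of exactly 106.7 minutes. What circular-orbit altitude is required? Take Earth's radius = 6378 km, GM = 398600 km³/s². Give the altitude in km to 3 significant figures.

T = 106.7 min = 6402.0 s.
From T = 2π√(a³/μ): a = (μ T²/4π²)^(1/3) = (398600 × 6402.0² / 4π²)^(1/3) = 7452 km.
Altitude h = a − R = 7452 − 6378 = 1074 km.

1070 km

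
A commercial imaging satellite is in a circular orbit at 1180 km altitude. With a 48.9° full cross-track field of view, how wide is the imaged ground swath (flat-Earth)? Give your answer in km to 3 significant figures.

Half-angle = 48.9°/2 = 24.45°.
Swath width ≈ 2h·tan(θ/2) = 2 × 1180 × tan(24.45°) = 1073.0 km.

1070 km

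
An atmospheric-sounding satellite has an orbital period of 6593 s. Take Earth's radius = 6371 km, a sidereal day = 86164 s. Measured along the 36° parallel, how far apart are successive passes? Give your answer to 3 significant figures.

2480 km

Node shift per orbit = (6593.0/86164) × 360° = 27.55°.
Equatorial spacing = 27.55 × 111.2 km/° = 3063 km.
At 36° latitude, spacing = 3063 × cos(36°) = 2478 km.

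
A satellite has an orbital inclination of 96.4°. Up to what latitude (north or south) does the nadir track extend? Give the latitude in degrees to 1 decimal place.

Retrograde orbit: the ground track reaches ±(180° − i) = ±(180 − 96.4) = ±83.6°.

83.6°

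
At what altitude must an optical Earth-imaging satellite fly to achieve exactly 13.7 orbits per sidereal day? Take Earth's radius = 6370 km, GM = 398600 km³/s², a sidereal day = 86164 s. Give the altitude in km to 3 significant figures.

994 km

Required period T = 86164 / 13.7 = 6289.3 s.
From T = 2π√(a³/μ): a = (μ T²/4π²)^(1/3) = (398600 × 6289.3² / 4π²)^(1/3) = 7364 km.
Altitude h = a − R = 7364 − 6370 = 994 km.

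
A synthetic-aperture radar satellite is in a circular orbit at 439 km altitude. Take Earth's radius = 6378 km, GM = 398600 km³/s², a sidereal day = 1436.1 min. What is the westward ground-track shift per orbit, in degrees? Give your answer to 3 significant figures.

23.4°

Semi-major axis a = 6378 + 439 = 6817 km. Period T = 2π√(a³/μ) = 2π√(6817³/398600) = 5601.5 s = 93.36 min.
During one orbit Earth rotates (5601.5 / 86166) × 360° = 23.40°.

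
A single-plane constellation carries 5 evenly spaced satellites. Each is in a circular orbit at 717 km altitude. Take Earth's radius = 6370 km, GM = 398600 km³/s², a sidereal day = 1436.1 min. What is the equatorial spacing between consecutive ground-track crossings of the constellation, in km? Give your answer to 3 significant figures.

Semi-major axis a = 6370 + 717 = 7087 km. Period T = 2π√(a³/μ) = 2π√(7087³/398600) = 5937.5 s = 98.96 min.
Single-satellite node shift = (5937.5/86166) × 360° = 24.81°.
With 5 satellites evenly phased, successive equator crossings are 24.81/5 = 4.961° apart.
That is 4.961 × 111.2 = 552 km at the equator.

552 km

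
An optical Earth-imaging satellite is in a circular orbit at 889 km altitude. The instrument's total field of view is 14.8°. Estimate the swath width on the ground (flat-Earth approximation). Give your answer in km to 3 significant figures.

Half-angle = 14.8°/2 = 7.4°.
Swath width ≈ 2h·tan(θ/2) = 2 × 889 × tan(7.4°) = 230.9 km.

231 km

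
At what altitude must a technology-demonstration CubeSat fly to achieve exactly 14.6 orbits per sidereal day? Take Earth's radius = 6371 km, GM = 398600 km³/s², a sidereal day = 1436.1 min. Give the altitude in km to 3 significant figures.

688 km

Required period T = 86166 / 14.6 = 5901.8 s.
From T = 2π√(a³/μ): a = (μ T²/4π²)^(1/3) = (398600 × 5901.8² / 4π²)^(1/3) = 7059 km.
Altitude h = a − R = 7059 − 6371 = 688 km.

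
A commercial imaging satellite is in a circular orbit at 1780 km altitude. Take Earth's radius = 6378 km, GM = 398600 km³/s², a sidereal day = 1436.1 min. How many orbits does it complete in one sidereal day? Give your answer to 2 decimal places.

Semi-major axis a = 6378 + 1780 = 8158 km. Period T = 2π√(a³/μ) = 2π√(8158³/398600) = 7333.1 s = 122.22 min.
Orbits per sidereal day = 86166 / 7333.1 = 11.750.

11.75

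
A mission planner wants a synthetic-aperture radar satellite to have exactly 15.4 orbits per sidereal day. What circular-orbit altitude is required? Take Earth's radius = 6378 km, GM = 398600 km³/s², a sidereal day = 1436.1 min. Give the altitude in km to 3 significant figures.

434 km

Required period T = 86166 / 15.4 = 5595.2 s.
From T = 2π√(a³/μ): a = (μ T²/4π²)^(1/3) = (398600 × 5595.2² / 4π²)^(1/3) = 6812 km.
Altitude h = a − R = 6812 − 6378 = 434 km.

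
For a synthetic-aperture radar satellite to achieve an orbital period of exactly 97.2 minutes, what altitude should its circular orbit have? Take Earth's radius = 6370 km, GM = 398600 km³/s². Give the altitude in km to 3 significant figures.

T = 97.2 min = 5832.0 s.
From T = 2π√(a³/μ): a = (μ T²/4π²)^(1/3) = (398600 × 5832.0² / 4π²)^(1/3) = 7003 km.
Altitude h = a − R = 7003 − 6370 = 633 km.

633 km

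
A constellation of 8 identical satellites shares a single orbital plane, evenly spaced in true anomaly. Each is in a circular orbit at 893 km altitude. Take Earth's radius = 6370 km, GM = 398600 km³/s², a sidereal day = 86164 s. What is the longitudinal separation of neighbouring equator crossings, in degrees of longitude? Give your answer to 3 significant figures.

Semi-major axis a = 6370 + 893 = 7263 km. Period T = 2π√(a³/μ) = 2π√(7263³/398600) = 6160.1 s = 102.67 min.
Single-satellite node shift = (6160.1/86164) × 360° = 25.74°.
With 8 satellites evenly phased, successive equator crossings are 25.74/8 = 3.217° apart.

3.22°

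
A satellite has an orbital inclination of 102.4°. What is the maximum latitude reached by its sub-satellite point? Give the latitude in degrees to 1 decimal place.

Retrograde orbit: the ground track reaches ±(180° − i) = ±(180 − 102.4) = ±77.6°.

77.6°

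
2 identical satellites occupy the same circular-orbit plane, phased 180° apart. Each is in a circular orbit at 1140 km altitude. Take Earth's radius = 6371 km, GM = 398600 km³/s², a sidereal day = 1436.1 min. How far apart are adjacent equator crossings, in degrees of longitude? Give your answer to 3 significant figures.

13.5°

Semi-major axis a = 6371 + 1140 = 7511 km. Period T = 2π√(a³/μ) = 2π√(7511³/398600) = 6478.3 s = 107.97 min.
Single-satellite node shift = (6478.3/86166) × 360° = 27.07°.
With 2 satellites evenly phased, successive equator crossings are 27.07/2 = 13.533° apart.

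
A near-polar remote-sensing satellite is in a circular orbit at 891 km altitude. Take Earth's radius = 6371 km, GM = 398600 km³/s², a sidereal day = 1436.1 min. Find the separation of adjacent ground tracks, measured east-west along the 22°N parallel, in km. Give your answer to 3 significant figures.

2650 km

Semi-major axis a = 6371 + 891 = 7262 km. Period T = 2π√(a³/μ) = 2π√(7262³/398600) = 6158.8 s = 102.65 min.
Node shift per orbit = (6158.8/86166) × 360° = 25.73°.
Equatorial spacing = 25.73 × 111.2 km/° = 2861 km.
At 22° latitude, spacing = 2861 × cos(22°) = 2653 km.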